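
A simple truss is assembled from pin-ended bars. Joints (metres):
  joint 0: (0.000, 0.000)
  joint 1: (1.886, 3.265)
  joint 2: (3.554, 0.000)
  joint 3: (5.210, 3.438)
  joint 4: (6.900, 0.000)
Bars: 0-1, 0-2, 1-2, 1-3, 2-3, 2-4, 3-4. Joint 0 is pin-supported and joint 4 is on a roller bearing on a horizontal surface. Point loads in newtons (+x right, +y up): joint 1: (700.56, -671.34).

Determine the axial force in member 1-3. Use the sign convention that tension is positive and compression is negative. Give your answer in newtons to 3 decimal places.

N=5 nodes, M=7 members, R=3 reactions → 2N=10, M+R=10
member 0 (0-1): L=3.7706, (cx,cy)=(0.5002,0.8659)
member 1 (0-2): L=3.5540, (cx,cy)=(1.0000,0.0000)
member 2 (1-2): L=3.6664, (cx,cy)=(0.4549,-0.8905)
member 3 (1-3): L=3.3285, (cx,cy)=(0.9986,0.0520)
member 4 (2-3): L=3.8160, (cx,cy)=(0.4340,0.9009)
member 5 (2-4): L=3.3460, (cx,cy)=(1.0000,0.0000)
member 6 (3-4): L=3.8309, (cx,cy)=(0.4411,-0.8974)
solve A·x = −loads:
  F[0-1] = -180.5527 N (compression)
  F[0-2] = +790.8705 N (tension)
  F[1-2] = -608.3558 N (compression)
  F[1-3] = -514.7993 N (compression)
  F[2-3] = +601.3246 N (tension)
  F[2-4] = +253.1542 N (tension)
  F[3-4] = -573.8540 N (compression)
  Rx@0 = -700.5600 N
  Ry@0 = +156.3435 N
  Ry@4 = +514.9965 N

-514.799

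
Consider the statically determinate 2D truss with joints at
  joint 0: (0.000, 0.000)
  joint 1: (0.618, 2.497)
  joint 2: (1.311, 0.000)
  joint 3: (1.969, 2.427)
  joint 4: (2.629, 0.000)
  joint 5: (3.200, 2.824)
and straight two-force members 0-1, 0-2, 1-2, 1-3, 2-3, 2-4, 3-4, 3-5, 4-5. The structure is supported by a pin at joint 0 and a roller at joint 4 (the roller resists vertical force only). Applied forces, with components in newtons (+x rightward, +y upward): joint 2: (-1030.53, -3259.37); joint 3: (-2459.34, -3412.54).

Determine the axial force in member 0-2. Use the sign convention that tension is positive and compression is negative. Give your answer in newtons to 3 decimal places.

N=6 nodes, M=9 members, R=3 reactions → 2N=12, M+R=12
member 0 (0-1): L=2.5723, (cx,cy)=(0.2402,0.9707)
member 1 (0-2): L=1.3110, (cx,cy)=(1.0000,0.0000)
member 2 (1-2): L=2.5914, (cx,cy)=(0.2674,-0.9636)
member 3 (1-3): L=1.3528, (cx,cy)=(0.9987,-0.0517)
member 4 (2-3): L=2.5146, (cx,cy)=(0.2617,0.9652)
member 5 (2-4): L=1.3180, (cx,cy)=(1.0000,0.0000)
member 6 (3-4): L=2.5151, (cx,cy)=(0.2624,-0.9650)
member 7 (3-5): L=1.2934, (cx,cy)=(0.9517,0.3069)
member 8 (4-5): L=2.8811, (cx,cy)=(0.1982,0.9802)
solve A·x = −loads:
  F[0-1] = -4904.7577 N (compression)
  F[0-2] = -2311.5109 N (compression)
  F[1-2] = +5077.4407 N (tension)
  F[1-3] = -2539.5954 N (compression)
  F[2-3] = -1692.1010 N (compression)
  F[2-4] = +519.6257 N (tension)
  F[3-4] = -1980.1989 N (compression)
  F[3-5] = +0.0000 N (tension)
  F[4-5] = -0.0000 N (compression)
  Rx@0 = +3489.8700 N
  Ry@0 = +4761.1047 N
  Ry@4 = +1910.8053 N

-2311.511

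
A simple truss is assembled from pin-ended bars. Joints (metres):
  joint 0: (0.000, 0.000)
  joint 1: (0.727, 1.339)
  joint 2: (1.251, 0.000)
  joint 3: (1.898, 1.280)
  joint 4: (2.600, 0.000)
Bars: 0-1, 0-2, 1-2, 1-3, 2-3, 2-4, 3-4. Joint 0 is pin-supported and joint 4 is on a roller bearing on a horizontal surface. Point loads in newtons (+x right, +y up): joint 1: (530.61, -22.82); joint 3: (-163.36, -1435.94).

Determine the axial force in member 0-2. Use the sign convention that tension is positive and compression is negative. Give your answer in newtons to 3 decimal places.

481.975

N=5 nodes, M=7 members, R=3 reactions → 2N=10, M+R=10
member 0 (0-1): L=1.5236, (cx,cy)=(0.4771,0.8788)
member 1 (0-2): L=1.2510, (cx,cy)=(1.0000,0.0000)
member 2 (1-2): L=1.4379, (cx,cy)=(0.3644,-0.9312)
member 3 (1-3): L=1.1725, (cx,cy)=(0.9987,-0.0503)
member 4 (2-3): L=1.4342, (cx,cy)=(0.4511,0.8925)
member 5 (2-4): L=1.3490, (cx,cy)=(1.0000,0.0000)
member 6 (3-4): L=1.4599, (cx,cy)=(0.4809,-0.8768)
solve A·x = −loads:
  F[0-1] = -240.4380 N (compression)
  F[0-2] = +481.9749 N (tension)
  F[1-2] = +242.0900 N (tension)
  F[1-3] = -734.4892 N (compression)
  F[2-3] = -252.6056 N (compression)
  F[2-4] = +684.1526 N (tension)
  F[3-4] = -1422.7494 N (compression)
  Rx@0 = -367.2500 N
  Ry@0 = +211.3022 N
  Ry@4 = +1247.4578 N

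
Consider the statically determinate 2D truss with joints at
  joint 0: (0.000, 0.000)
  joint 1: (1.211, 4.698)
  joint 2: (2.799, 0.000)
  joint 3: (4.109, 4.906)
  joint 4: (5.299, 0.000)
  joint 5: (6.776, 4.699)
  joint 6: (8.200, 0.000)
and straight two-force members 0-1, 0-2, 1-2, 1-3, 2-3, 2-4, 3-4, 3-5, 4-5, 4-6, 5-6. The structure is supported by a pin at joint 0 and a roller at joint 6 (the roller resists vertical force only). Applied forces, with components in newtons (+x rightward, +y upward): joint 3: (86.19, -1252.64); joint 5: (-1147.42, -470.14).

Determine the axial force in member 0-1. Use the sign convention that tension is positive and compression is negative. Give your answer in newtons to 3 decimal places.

N=7 nodes, M=11 members, R=3 reactions → 2N=14, M+R=14
member 0 (0-1): L=4.8516, (cx,cy)=(0.2496,0.9683)
member 1 (0-2): L=2.7990, (cx,cy)=(1.0000,0.0000)
member 2 (1-2): L=4.9591, (cx,cy)=(0.3202,-0.9473)
member 3 (1-3): L=2.9055, (cx,cy)=(0.9974,0.0716)
member 4 (2-3): L=5.0779, (cx,cy)=(0.2580,0.9661)
member 5 (2-4): L=2.5000, (cx,cy)=(1.0000,0.0000)
member 6 (3-4): L=5.0483, (cx,cy)=(0.2357,-0.9718)
member 7 (3-5): L=2.6750, (cx,cy)=(0.9970,-0.0774)
member 8 (4-5): L=4.9257, (cx,cy)=(0.2999,0.9540)
member 9 (4-6): L=2.9010, (cx,cy)=(1.0000,0.0000)
member 10 (5-6): L=4.9100, (cx,cy)=(0.2900,-0.9570)
solve A·x = −loads:
  F[0-1] = -1355.4547 N (compression)
  F[0-2] = -722.8950 N (compression)
  F[1-2] = +1327.6617 N (tension)
  F[1-3] = -765.4396 N (compression)
  F[2-3] = -1301.8190 N (compression)
  F[2-4] = +38.0906 N (tension)
  F[3-4] = +159.3285 N (tension)
  F[3-5] = -1226.7467 N (compression)
  F[4-5] = -162.3073 N (compression)
  F[4-6] = +124.3175 N (tension)
  F[5-6] = -428.6533 N (compression)
  Rx@0 = +1061.2300 N
  Ry@0 = +1312.5498 N
  Ry@6 = +410.2302 N

-1355.455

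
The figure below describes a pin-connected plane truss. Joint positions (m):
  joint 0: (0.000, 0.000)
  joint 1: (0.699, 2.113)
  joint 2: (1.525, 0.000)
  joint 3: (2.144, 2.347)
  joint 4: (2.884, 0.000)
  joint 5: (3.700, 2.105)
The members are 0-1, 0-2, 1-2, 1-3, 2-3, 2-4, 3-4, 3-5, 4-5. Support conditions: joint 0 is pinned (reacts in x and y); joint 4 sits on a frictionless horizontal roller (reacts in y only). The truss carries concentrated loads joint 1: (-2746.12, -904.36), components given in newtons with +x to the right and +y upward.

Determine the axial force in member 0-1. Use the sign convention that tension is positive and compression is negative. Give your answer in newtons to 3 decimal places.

-2840.899

N=6 nodes, M=9 members, R=3 reactions → 2N=12, M+R=12
member 0 (0-1): L=2.2256, (cx,cy)=(0.3141,0.9494)
member 1 (0-2): L=1.5250, (cx,cy)=(1.0000,0.0000)
member 2 (1-2): L=2.2687, (cx,cy)=(0.3641,-0.9314)
member 3 (1-3): L=1.4638, (cx,cy)=(0.9871,0.1599)
member 4 (2-3): L=2.4273, (cx,cy)=(0.2550,0.9669)
member 5 (2-4): L=1.3590, (cx,cy)=(1.0000,0.0000)
member 6 (3-4): L=2.4609, (cx,cy)=(0.3007,-0.9537)
member 7 (3-5): L=1.5747, (cx,cy)=(0.9881,-0.1537)
member 8 (4-5): L=2.2576, (cx,cy)=(0.3614,0.9324)
solve A·x = −loads:
  F[0-1] = -2840.8994 N (compression)
  F[0-2] = -1853.8780 N (compression)
  F[1-2] = +2113.4492 N (tension)
  F[1-3] = +1098.5325 N (tension)
  F[2-3] = -2035.7046 N (compression)
  F[2-4] = -565.2595 N (compression)
  F[3-4] = +1879.7902 N (tension)
  F[3-5] = +0.0000 N (tension)
  F[4-5] = -0.0000 N (compression)
  Rx@0 = +2746.1200 N
  Ry@0 = +2697.1492 N
  Ry@4 = -1792.7892 N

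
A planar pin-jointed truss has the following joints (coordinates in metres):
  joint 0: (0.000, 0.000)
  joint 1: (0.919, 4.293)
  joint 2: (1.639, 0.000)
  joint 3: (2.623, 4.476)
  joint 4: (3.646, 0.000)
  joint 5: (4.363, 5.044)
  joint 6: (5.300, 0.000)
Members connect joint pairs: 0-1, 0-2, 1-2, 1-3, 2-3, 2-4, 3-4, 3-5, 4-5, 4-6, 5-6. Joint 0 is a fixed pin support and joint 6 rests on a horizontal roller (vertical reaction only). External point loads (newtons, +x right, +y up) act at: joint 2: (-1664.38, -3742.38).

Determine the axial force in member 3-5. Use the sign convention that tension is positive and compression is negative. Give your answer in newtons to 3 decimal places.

-418.634

N=7 nodes, M=11 members, R=3 reactions → 2N=14, M+R=14
member 0 (0-1): L=4.3903, (cx,cy)=(0.2093,0.9778)
member 1 (0-2): L=1.6390, (cx,cy)=(1.0000,0.0000)
member 2 (1-2): L=4.3530, (cx,cy)=(0.1654,-0.9862)
member 3 (1-3): L=1.7138, (cx,cy)=(0.9943,0.1068)
member 4 (2-3): L=4.5829, (cx,cy)=(0.2147,0.9767)
member 5 (2-4): L=2.0070, (cx,cy)=(1.0000,0.0000)
member 6 (3-4): L=4.5914, (cx,cy)=(0.2228,-0.9749)
member 7 (3-5): L=1.8304, (cx,cy)=(0.9506,0.3103)
member 8 (4-5): L=5.0947, (cx,cy)=(0.1407,0.9900)
member 9 (4-6): L=1.6540, (cx,cy)=(1.0000,0.0000)
member 10 (5-6): L=5.1303, (cx,cy)=(0.1826,-0.9832)
solve A·x = −loads:
  F[0-1] = -2643.6344 N (compression)
  F[0-2] = -1110.9963 N (compression)
  F[1-2] = +2515.6008 N (tension)
  F[1-3] = -975.0507 N (compression)
  F[2-3] = +1291.5519 N (tension)
  F[2-4] = +692.1644 N (tension)
  F[3-4] = -1320.4161 N (compression)
  F[3-5] = -418.6336 N (compression)
  F[4-5] = +1300.1642 N (tension)
  F[4-6] = +214.9886 N (tension)
  F[5-6] = -1177.1127 N (compression)
  Rx@0 = +1664.3800 N
  Ry@0 = +2585.0666 N
  Ry@6 = +1157.3134 N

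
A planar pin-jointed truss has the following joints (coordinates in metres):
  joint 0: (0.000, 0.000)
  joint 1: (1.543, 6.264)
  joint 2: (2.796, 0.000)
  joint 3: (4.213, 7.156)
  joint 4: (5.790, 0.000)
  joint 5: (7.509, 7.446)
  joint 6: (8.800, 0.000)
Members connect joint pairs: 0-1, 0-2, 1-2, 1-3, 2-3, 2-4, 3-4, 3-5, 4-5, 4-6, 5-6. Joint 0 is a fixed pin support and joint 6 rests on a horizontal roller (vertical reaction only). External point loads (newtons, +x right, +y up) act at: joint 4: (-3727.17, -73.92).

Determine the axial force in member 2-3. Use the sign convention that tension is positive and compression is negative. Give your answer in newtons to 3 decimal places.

-22.172

N=7 nodes, M=11 members, R=3 reactions → 2N=14, M+R=14
member 0 (0-1): L=6.4512, (cx,cy)=(0.2392,0.9710)
member 1 (0-2): L=2.7960, (cx,cy)=(1.0000,0.0000)
member 2 (1-2): L=6.3881, (cx,cy)=(0.1961,-0.9806)
member 3 (1-3): L=2.8151, (cx,cy)=(0.9485,0.3169)
member 4 (2-3): L=7.2949, (cx,cy)=(0.1942,0.9810)
member 5 (2-4): L=2.9940, (cx,cy)=(1.0000,0.0000)
member 6 (3-4): L=7.3277, (cx,cy)=(0.2152,-0.9766)
member 7 (3-5): L=3.3087, (cx,cy)=(0.9962,0.0876)
member 8 (4-5): L=7.6419, (cx,cy)=(0.2249,0.9744)
member 9 (4-6): L=3.0100, (cx,cy)=(1.0000,0.0000)
member 10 (5-6): L=7.5571, (cx,cy)=(0.1708,-0.9853)
solve A·x = −loads:
  F[0-1] = -26.0398 N (compression)
  F[0-2] = -3720.9418 N (compression)
  F[1-2] = +22.1807 N (tension)
  F[1-3] = -11.1536 N (compression)
  F[2-3] = -22.1721 N (compression)
  F[2-4] = -3712.2844 N (compression)
  F[3-4] = +24.0826 N (tension)
  F[3-5] = -20.1460 N (compression)
  F[4-5] = +51.7274 N (tension)
  F[4-6] = +8.4326 N (tension)
  F[5-6] = -49.3616 N (compression)
  Rx@0 = +3727.1700 N
  Ry@0 = +25.2840 N
  Ry@6 = +48.6360 N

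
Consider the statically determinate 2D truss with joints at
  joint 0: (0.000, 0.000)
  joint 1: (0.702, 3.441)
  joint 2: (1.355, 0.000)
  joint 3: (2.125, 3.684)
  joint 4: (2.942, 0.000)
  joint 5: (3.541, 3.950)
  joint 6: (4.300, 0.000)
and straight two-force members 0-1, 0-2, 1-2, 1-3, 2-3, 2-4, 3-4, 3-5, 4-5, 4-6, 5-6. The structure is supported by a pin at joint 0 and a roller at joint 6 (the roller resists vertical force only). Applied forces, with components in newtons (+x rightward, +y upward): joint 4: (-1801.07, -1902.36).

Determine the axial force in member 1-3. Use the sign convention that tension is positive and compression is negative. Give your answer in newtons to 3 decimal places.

-232.471

N=7 nodes, M=11 members, R=3 reactions → 2N=14, M+R=14
member 0 (0-1): L=3.5119, (cx,cy)=(0.1999,0.9798)
member 1 (0-2): L=1.3550, (cx,cy)=(1.0000,0.0000)
member 2 (1-2): L=3.5024, (cx,cy)=(0.1864,-0.9825)
member 3 (1-3): L=1.4436, (cx,cy)=(0.9857,0.1683)
member 4 (2-3): L=3.7636, (cx,cy)=(0.2046,0.9788)
member 5 (2-4): L=1.5870, (cx,cy)=(1.0000,0.0000)
member 6 (3-4): L=3.7735, (cx,cy)=(0.2165,-0.9763)
member 7 (3-5): L=1.4408, (cx,cy)=(0.9828,0.1846)
member 8 (4-5): L=3.9952, (cx,cy)=(0.1499,0.9887)
member 9 (4-6): L=1.3580, (cx,cy)=(1.0000,0.0000)
member 10 (5-6): L=4.0223, (cx,cy)=(0.1887,-0.9820)
solve A·x = −loads:
  F[0-1] = -613.1669 N (compression)
  F[0-2] = -1678.5022 N (compression)
  F[1-2] = +571.6841 N (tension)
  F[1-3] = -232.4715 N (compression)
  F[2-3] = -573.7973 N (compression)
  F[2-4] = -1454.5221 N (compression)
  F[3-4] = +526.7618 N (tension)
  F[3-5] = -468.6534 N (compression)
  F[4-5] = +1403.9626 N (tension)
  F[4-6] = +250.0988 N (tension)
  F[5-6] = -1325.3789 N (compression)
  Rx@0 = +1801.0700 N
  Ry@0 = +600.7918 N
  Ry@6 = +1301.5682 N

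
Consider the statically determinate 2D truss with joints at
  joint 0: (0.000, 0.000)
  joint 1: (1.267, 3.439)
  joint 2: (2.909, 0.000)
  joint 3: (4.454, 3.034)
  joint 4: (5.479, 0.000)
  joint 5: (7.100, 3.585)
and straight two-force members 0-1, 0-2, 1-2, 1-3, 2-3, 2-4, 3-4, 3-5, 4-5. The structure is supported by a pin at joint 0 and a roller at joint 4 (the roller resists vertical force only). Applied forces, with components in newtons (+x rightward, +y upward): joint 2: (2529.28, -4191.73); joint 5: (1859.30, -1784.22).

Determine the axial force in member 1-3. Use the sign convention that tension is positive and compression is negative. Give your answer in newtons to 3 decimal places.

N=6 nodes, M=9 members, R=3 reactions → 2N=12, M+R=12
member 0 (0-1): L=3.6650, (cx,cy)=(0.3457,0.9383)
member 1 (0-2): L=2.9090, (cx,cy)=(1.0000,0.0000)
member 2 (1-2): L=3.8109, (cx,cy)=(0.4309,-0.9024)
member 3 (1-3): L=3.2126, (cx,cy)=(0.9920,-0.1261)
member 4 (2-3): L=3.4047, (cx,cy)=(0.4538,0.8911)
member 5 (2-4): L=2.5700, (cx,cy)=(1.0000,0.0000)
member 6 (3-4): L=3.2025, (cx,cy)=(0.3201,-0.9474)
member 7 (3-5): L=2.7028, (cx,cy)=(0.9790,0.2039)
member 8 (4-5): L=3.9344, (cx,cy)=(0.4120,0.9112)
solve A·x = −loads:
  F[0-1] = -236.3143 N (compression)
  F[0-2] = +4470.2751 N (tension)
  F[1-2] = +273.8431 N (tension)
  F[1-3] = -201.2919 N (compression)
  F[2-3] = +4426.6083 N (tension)
  F[2-4] = +50.2771 N (tension)
  F[3-4] = -3543.5072 N (compression)
  F[3-5] = +3006.3149 N (tension)
  F[4-5] = -2630.7607 N (compression)
  Rx@0 = -4388.5800 N
  Ry@0 = +221.7439 N
  Ry@4 = +5754.2061 N

-201.292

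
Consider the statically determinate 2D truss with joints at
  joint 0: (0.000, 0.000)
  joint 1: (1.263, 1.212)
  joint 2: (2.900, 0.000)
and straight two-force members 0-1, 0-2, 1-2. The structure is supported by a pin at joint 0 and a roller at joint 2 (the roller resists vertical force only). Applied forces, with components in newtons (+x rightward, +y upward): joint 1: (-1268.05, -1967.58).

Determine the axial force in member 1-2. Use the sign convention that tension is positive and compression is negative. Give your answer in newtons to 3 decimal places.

-549.472

N=3 nodes, M=3 members, R=3 reactions → 2N=6, M+R=6
member 0 (0-1): L=1.7505, (cx,cy)=(0.7215,0.6924)
member 1 (0-2): L=2.9000, (cx,cy)=(1.0000,0.0000)
member 2 (1-2): L=2.0368, (cx,cy)=(0.8037,-0.5950)
solve A·x = −loads:
  F[0-1] = -2369.5093 N (compression)
  F[0-2] = +441.6085 N (tension)
  F[1-2] = -549.4719 N (compression)
  Rx@0 = +1268.0500 N
  Ry@0 = +1640.6224 N
  Ry@2 = +326.9576 N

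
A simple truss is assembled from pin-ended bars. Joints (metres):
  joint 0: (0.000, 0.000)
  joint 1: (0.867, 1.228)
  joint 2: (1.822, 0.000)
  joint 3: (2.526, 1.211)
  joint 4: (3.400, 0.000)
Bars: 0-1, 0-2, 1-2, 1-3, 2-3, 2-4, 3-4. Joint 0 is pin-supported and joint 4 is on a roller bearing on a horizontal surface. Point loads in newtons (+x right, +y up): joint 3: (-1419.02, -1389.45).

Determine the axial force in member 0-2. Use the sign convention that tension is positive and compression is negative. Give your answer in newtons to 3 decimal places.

-810.008

N=5 nodes, M=7 members, R=3 reactions → 2N=10, M+R=10
member 0 (0-1): L=1.5032, (cx,cy)=(0.5768,0.8169)
member 1 (0-2): L=1.8220, (cx,cy)=(1.0000,0.0000)
member 2 (1-2): L=1.5556, (cx,cy)=(0.6139,-0.7894)
member 3 (1-3): L=1.6591, (cx,cy)=(0.9999,-0.0102)
member 4 (2-3): L=1.4008, (cx,cy)=(0.5026,0.8645)
member 5 (2-4): L=1.5780, (cx,cy)=(1.0000,0.0000)
member 6 (3-4): L=1.4935, (cx,cy)=(0.5852,-0.8109)
solve A·x = −loads:
  F[0-1] = -1055.9171 N (compression)
  F[0-2] = -810.0076 N (compression)
  F[1-2] = +1109.4839 N (tension)
  F[1-3] = -1290.1879 N (compression)
  F[2-3] = -1013.0512 N (compression)
  F[2-4] = +380.2427 N (tension)
  F[3-4] = -649.7415 N (compression)
  Rx@0 = +1419.0200 N
  Ry@0 = +862.5919 N
  Ry@4 = +526.8581 N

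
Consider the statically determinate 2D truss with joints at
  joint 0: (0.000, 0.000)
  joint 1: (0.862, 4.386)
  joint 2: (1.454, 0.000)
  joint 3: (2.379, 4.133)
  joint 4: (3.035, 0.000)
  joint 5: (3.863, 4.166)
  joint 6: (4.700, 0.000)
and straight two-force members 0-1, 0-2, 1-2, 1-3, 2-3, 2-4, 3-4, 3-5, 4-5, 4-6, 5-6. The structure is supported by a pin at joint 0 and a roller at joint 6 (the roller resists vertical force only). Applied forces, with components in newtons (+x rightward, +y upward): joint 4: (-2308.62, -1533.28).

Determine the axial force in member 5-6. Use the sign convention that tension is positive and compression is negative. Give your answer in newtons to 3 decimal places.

N=7 nodes, M=11 members, R=3 reactions → 2N=14, M+R=14
member 0 (0-1): L=4.4699, (cx,cy)=(0.1928,0.9812)
member 1 (0-2): L=1.4540, (cx,cy)=(1.0000,0.0000)
member 2 (1-2): L=4.4258, (cx,cy)=(0.1338,-0.9910)
member 3 (1-3): L=1.5380, (cx,cy)=(0.9864,-0.1645)
member 4 (2-3): L=4.2352, (cx,cy)=(0.2184,0.9759)
member 5 (2-4): L=1.5810, (cx,cy)=(1.0000,0.0000)
member 6 (3-4): L=4.1847, (cx,cy)=(0.1568,-0.9876)
member 7 (3-5): L=1.4844, (cx,cy)=(0.9998,0.0222)
member 8 (4-5): L=4.2475, (cx,cy)=(0.1949,0.9808)
member 9 (4-6): L=1.6650, (cx,cy)=(1.0000,0.0000)
member 10 (5-6): L=4.2492, (cx,cy)=(0.1970,-0.9804)
solve A·x = −loads:
  F[0-1] = -553.5634 N (compression)
  F[0-2] = -2201.8679 N (compression)
  F[1-2] = +579.0992 N (tension)
  F[1-3] = -186.7579 N (compression)
  F[2-3] = -588.0927 N (compression)
  F[2-4] = -1995.9639 N (compression)
  F[3-4] = +541.0229 N (tension)
  F[3-5] = -397.5652 N (compression)
  F[4-5] = +1018.4852 N (tension)
  F[4-6] = +198.9246 N (tension)
  F[5-6] = -1009.8929 N (compression)
  Rx@0 = +2308.6200 N
  Ry@0 = +543.1726 N
  Ry@6 = +990.1074 N

-1009.893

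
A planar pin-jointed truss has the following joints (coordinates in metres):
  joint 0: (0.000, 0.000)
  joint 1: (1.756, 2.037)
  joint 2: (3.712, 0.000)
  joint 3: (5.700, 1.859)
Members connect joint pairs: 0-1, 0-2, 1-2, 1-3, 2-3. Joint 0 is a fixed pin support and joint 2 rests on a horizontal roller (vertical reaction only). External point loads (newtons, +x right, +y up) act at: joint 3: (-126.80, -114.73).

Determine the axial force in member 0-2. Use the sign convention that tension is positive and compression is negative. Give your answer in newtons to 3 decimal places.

-125.026

N=4 nodes, M=5 members, R=3 reactions → 2N=8, M+R=8
member 0 (0-1): L=2.6894, (cx,cy)=(0.6529,0.7574)
member 1 (0-2): L=3.7120, (cx,cy)=(1.0000,0.0000)
member 2 (1-2): L=2.8241, (cx,cy)=(0.6926,-0.7213)
member 3 (1-3): L=3.9480, (cx,cy)=(0.9990,-0.0451)
member 4 (2-3): L=2.7218, (cx,cy)=(0.7304,0.6830)
solve A·x = −loads:
  F[0-1] = -2.7167 N (compression)
  F[0-2] = -125.0262 N (compression)
  F[1-2] = +3.0979 N (tension)
  F[1-3] = -3.9235 N (compression)
  F[2-3] = -168.2356 N (compression)
  Rx@0 = +126.8000 N
  Ry@0 = +2.0576 N
  Ry@2 = +112.6724 N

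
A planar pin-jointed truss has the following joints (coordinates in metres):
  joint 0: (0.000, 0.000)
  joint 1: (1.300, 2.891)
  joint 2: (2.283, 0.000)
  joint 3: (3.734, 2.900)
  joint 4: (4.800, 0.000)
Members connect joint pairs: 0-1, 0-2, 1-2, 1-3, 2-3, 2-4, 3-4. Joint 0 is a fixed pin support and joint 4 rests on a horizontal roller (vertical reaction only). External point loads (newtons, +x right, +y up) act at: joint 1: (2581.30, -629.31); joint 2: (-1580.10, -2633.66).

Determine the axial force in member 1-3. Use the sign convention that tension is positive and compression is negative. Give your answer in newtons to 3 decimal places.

-2589.305

N=5 nodes, M=7 members, R=3 reactions → 2N=10, M+R=10
member 0 (0-1): L=3.1698, (cx,cy)=(0.4101,0.9120)
member 1 (0-2): L=2.2830, (cx,cy)=(1.0000,0.0000)
member 2 (1-2): L=3.0536, (cx,cy)=(0.3219,-0.9468)
member 3 (1-3): L=2.4340, (cx,cy)=(1.0000,0.0037)
member 4 (2-3): L=3.2427, (cx,cy)=(0.4475,0.8943)
member 5 (2-4): L=2.5170, (cx,cy)=(1.0000,0.0000)
member 6 (3-4): L=3.0897, (cx,cy)=(0.3450,-0.9386)
solve A·x = −loads:
  F[0-1] = -312.7098 N (compression)
  F[0-2] = +1129.4471 N (tension)
  F[1-2] = -373.5686 N (compression)
  F[1-3] = -2589.3055 N (compression)
  F[2-3] = +3340.4111 N (tension)
  F[2-4] = +1094.5865 N (tension)
  F[3-4] = -3172.5735 N (compression)
  Rx@0 = -1001.2000 N
  Ry@0 = +285.2019 N
  Ry@4 = +2977.7681 N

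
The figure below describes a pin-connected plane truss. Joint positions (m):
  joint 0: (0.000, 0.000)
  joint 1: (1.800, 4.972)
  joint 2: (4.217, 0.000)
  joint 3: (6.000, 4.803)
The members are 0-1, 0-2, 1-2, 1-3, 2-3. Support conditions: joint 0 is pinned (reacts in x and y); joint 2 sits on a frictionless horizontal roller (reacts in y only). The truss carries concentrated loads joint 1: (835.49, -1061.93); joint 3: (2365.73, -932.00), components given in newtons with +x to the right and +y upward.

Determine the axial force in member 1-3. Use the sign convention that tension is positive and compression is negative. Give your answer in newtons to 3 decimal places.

2673.965

N=4 nodes, M=5 members, R=3 reactions → 2N=8, M+R=8
member 0 (0-1): L=5.2878, (cx,cy)=(0.3404,0.9403)
member 1 (0-2): L=4.2170, (cx,cy)=(1.0000,0.0000)
member 2 (1-2): L=5.5284, (cx,cy)=(0.4372,-0.8994)
member 3 (1-3): L=4.2034, (cx,cy)=(0.9992,-0.0402)
member 4 (2-3): L=5.1233, (cx,cy)=(0.3480,0.9375)
solve A·x = −loads:
  F[0-1] = +3685.0344 N (tension)
  F[0-2] = +1946.8104 N (tension)
  F[1-2] = -5152.9714 N (compression)
  F[1-3] = +2673.9651 N (tension)
  F[2-3] = -879.4699 N (compression)
  Rx@0 = -3201.2200 N
  Ry@0 = -3464.9582 N
  Ry@2 = +5458.8882 N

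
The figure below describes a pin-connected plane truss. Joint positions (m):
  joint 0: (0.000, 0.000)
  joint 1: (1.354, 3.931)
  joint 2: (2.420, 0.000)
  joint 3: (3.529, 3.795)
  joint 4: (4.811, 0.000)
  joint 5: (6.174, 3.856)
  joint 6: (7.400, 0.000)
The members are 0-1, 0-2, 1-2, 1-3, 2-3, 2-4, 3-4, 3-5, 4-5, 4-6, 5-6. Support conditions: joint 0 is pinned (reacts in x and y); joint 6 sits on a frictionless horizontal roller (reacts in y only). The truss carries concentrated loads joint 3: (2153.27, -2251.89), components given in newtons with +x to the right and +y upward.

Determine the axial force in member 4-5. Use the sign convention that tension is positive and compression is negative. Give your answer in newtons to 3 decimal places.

2346.326

N=7 nodes, M=11 members, R=3 reactions → 2N=14, M+R=14
member 0 (0-1): L=4.1577, (cx,cy)=(0.3257,0.9455)
member 1 (0-2): L=2.4200, (cx,cy)=(1.0000,0.0000)
member 2 (1-2): L=4.0730, (cx,cy)=(0.2617,-0.9651)
member 3 (1-3): L=2.1792, (cx,cy)=(0.9981,-0.0624)
member 4 (2-3): L=3.9537, (cx,cy)=(0.2805,0.9599)
member 5 (2-4): L=2.3910, (cx,cy)=(1.0000,0.0000)
member 6 (3-4): L=4.0057, (cx,cy)=(0.3200,-0.9474)
member 7 (3-5): L=2.6457, (cx,cy)=(0.9997,0.0231)
member 8 (4-5): L=4.0898, (cx,cy)=(0.3333,0.9428)
member 9 (4-6): L=2.5890, (cx,cy)=(1.0000,0.0000)
member 10 (5-6): L=4.0462, (cx,cy)=(0.3030,-0.9530)
solve A·x = −loads:
  F[0-1] = -77.9532 N (compression)
  F[0-2] = +2178.6566 N (tension)
  F[1-2] = +79.3558 N (tension)
  F[1-3] = -46.2461 N (compression)
  F[2-3] = -79.7929 N (compression)
  F[2-4] = +2221.8075 N (tension)
  F[3-4] = -2335.0077 N (compression)
  F[3-5] = -1474.8926 N (compression)
  F[4-5] = +2346.3261 N (tension)
  F[4-6] = +692.5458 N (tension)
  F[5-6] = -2285.6325 N (compression)
  Rx@0 = -2153.2700 N
  Ry@0 = +73.7036 N
  Ry@6 = +2178.1864 N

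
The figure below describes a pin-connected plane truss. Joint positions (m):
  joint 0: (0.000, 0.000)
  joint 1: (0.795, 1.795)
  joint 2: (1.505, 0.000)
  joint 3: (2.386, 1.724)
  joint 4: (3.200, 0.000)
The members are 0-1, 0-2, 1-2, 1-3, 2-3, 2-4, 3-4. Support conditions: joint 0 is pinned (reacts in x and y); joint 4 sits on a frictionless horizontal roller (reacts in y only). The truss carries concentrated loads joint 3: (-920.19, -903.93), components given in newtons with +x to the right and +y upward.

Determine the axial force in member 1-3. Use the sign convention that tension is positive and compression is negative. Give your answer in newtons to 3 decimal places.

-619.997

N=5 nodes, M=7 members, R=3 reactions → 2N=10, M+R=10
member 0 (0-1): L=1.9632, (cx,cy)=(0.4050,0.9143)
member 1 (0-2): L=1.5050, (cx,cy)=(1.0000,0.0000)
member 2 (1-2): L=1.9303, (cx,cy)=(0.3678,-0.9299)
member 3 (1-3): L=1.5926, (cx,cy)=(0.9990,-0.0446)
member 4 (2-3): L=1.9361, (cx,cy)=(0.4550,0.8905)
member 5 (2-4): L=1.6950, (cx,cy)=(1.0000,0.0000)
member 6 (3-4): L=1.9065, (cx,cy)=(0.4270,-0.9043)
solve A·x = −loads:
  F[0-1] = -793.6794 N (compression)
  F[0-2] = -598.7843 N (compression)
  F[1-2] = +810.1203 N (tension)
  F[1-3] = -619.9967 N (compression)
  F[2-3] = -845.9941 N (compression)
  F[2-4] = +84.1576 N (tension)
  F[3-4] = -197.1095 N (compression)
  Rx@0 = +920.1900 N
  Ry@0 = +725.6896 N
  Ry@4 = +178.2404 N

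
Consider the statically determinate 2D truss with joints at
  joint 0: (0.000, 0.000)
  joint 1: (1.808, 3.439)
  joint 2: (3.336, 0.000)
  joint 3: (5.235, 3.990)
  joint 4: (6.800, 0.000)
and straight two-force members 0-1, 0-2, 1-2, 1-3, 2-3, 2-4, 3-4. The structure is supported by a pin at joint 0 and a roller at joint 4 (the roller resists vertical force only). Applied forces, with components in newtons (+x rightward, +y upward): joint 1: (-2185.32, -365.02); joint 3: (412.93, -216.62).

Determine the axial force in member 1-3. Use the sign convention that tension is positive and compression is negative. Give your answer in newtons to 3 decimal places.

N=5 nodes, M=7 members, R=3 reactions → 2N=10, M+R=10
member 0 (0-1): L=3.8853, (cx,cy)=(0.4653,0.8851)
member 1 (0-2): L=3.3360, (cx,cy)=(1.0000,0.0000)
member 2 (1-2): L=3.7632, (cx,cy)=(0.4060,-0.9139)
member 3 (1-3): L=3.4710, (cx,cy)=(0.9873,0.1587)
member 4 (2-3): L=4.4189, (cx,cy)=(0.4297,0.9029)
member 5 (2-4): L=3.4640, (cx,cy)=(1.0000,0.0000)
member 6 (3-4): L=4.2859, (cx,cy)=(0.3651,-0.9309)
solve A·x = −loads:
  F[0-1] = -1333.9537 N (compression)
  F[0-2] = -1151.6436 N (compression)
  F[1-2] = +1089.9962 N (tension)
  F[1-3] = +1136.4014 N (tension)
  F[2-3] = -1103.1626 N (compression)
  F[2-4] = -234.9786 N (compression)
  F[3-4] = +643.5178 N (tension)
  Rx@0 = +1772.3900 N
  Ry@0 = +1180.7228 N
  Ry@4 = -599.0828 N

1136.401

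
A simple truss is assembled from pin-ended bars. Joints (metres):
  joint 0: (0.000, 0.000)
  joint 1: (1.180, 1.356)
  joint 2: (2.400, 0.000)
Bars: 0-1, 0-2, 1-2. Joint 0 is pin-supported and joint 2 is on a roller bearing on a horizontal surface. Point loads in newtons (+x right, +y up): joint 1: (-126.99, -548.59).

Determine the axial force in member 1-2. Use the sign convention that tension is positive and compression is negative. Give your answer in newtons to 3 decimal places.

-266.308

N=3 nodes, M=3 members, R=3 reactions → 2N=6, M+R=6
member 0 (0-1): L=1.7975, (cx,cy)=(0.6565,0.7544)
member 1 (0-2): L=2.4000, (cx,cy)=(1.0000,0.0000)
member 2 (1-2): L=1.8240, (cx,cy)=(0.6688,-0.7434)
solve A·x = −loads:
  F[0-1] = -464.7823 N (compression)
  F[0-2] = +178.1183 N (tension)
  F[1-2] = -266.3078 N (compression)
  Rx@0 = +126.9900 N
  Ry@0 = +350.6159 N
  Ry@2 = +197.9741 N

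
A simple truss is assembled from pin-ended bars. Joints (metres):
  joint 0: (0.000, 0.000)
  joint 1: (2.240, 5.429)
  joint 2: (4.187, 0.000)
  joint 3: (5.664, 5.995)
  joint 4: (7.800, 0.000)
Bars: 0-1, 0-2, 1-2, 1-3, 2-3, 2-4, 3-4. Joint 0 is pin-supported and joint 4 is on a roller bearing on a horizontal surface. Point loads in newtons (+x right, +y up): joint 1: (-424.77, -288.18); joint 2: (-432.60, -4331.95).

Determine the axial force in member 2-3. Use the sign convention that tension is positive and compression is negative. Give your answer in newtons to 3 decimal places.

2401.593

N=5 nodes, M=7 members, R=3 reactions → 2N=10, M+R=10
member 0 (0-1): L=5.8730, (cx,cy)=(0.3814,0.9244)
member 1 (0-2): L=4.1870, (cx,cy)=(1.0000,0.0000)
member 2 (1-2): L=5.7676, (cx,cy)=(0.3376,-0.9413)
member 3 (1-3): L=3.4705, (cx,cy)=(0.9866,0.1631)
member 4 (2-3): L=6.1743, (cx,cy)=(0.2392,0.9710)
member 5 (2-4): L=3.6130, (cx,cy)=(1.0000,0.0000)
member 6 (3-4): L=6.3642, (cx,cy)=(0.3356,-0.9420)
solve A·x = −loads:
  F[0-1] = -2712.7171 N (compression)
  F[0-2] = +177.2851 N (tension)
  F[1-2] = +2124.8173 N (tension)
  F[1-3] = -1345.1856 N (compression)
  F[2-3] = +2401.5927 N (tension)
  F[2-4] = +752.6691 N (tension)
  F[3-4] = -2242.5589 N (compression)
  Rx@0 = +857.3700 N
  Ry@0 = +2507.6529 N
  Ry@4 = +2112.4771 N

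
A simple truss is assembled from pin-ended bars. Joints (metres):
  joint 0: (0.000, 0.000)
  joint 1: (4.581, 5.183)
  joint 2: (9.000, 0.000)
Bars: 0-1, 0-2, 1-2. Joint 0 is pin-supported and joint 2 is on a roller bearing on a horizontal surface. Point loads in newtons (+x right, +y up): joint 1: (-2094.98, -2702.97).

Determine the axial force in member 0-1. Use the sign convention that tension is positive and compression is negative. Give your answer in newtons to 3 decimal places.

N=3 nodes, M=3 members, R=3 reactions → 2N=6, M+R=6
member 0 (0-1): L=6.9173, (cx,cy)=(0.6623,0.7493)
member 1 (0-2): L=9.0000, (cx,cy)=(1.0000,0.0000)
member 2 (1-2): L=6.8111, (cx,cy)=(0.6488,-0.7610)
solve A·x = −loads:
  F[0-1] = -3381.4216 N (compression)
  F[0-2] = +144.3751 N (tension)
  F[1-2] = -222.5283 N (compression)
  Rx@0 = +2094.9800 N
  Ry@0 = +2533.6340 N
  Ry@2 = +169.3360 N

-3381.422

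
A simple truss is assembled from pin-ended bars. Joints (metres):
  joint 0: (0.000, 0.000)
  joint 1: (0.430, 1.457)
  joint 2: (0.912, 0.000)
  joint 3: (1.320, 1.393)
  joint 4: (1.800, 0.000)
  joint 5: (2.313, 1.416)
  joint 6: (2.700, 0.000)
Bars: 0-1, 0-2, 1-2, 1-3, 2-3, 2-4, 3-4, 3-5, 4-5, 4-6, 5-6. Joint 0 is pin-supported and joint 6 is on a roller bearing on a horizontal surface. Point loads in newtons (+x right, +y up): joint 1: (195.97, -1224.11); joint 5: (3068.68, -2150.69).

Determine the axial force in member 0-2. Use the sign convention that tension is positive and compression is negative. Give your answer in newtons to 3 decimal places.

N=7 nodes, M=11 members, R=3 reactions → 2N=14, M+R=14
member 0 (0-1): L=1.5191, (cx,cy)=(0.2831,0.9591)
member 1 (0-2): L=0.9120, (cx,cy)=(1.0000,0.0000)
member 2 (1-2): L=1.5347, (cx,cy)=(0.3141,-0.9494)
member 3 (1-3): L=0.8923, (cx,cy)=(0.9974,-0.0717)
member 4 (2-3): L=1.4515, (cx,cy)=(0.2811,0.9597)
member 5 (2-4): L=0.8880, (cx,cy)=(1.0000,0.0000)
member 6 (3-4): L=1.4734, (cx,cy)=(0.3258,-0.9454)
member 7 (3-5): L=0.9933, (cx,cy)=(0.9997,0.0232)
member 8 (4-5): L=1.5061, (cx,cy)=(0.3406,0.9402)
member 9 (4-6): L=0.9000, (cx,cy)=(1.0000,0.0000)
member 10 (5-6): L=1.4679, (cx,cy)=(0.2636,-0.9646)
solve A·x = −loads:
  F[0-1] = +393.7832 N (tension)
  F[0-2] = +3153.1868 N (tension)
  F[1-2] = -1721.7205 N (compression)
  F[1-3] = +457.4235 N (tension)
  F[2-3] = +1703.2679 N (tension)
  F[2-4] = +2133.6725 N (tension)
  F[3-4] = -1658.0766 N (compression)
  F[3-5] = +1475.5739 N (tension)
  F[4-5] = +1667.3268 N (tension)
  F[4-6] = +1025.5715 N (tension)
  F[5-6] = -3890.1019 N (compression)
  Rx@0 = -3264.6500 N
  Ry@0 = -377.6787 N
  Ry@6 = +3752.4787 N

3153.187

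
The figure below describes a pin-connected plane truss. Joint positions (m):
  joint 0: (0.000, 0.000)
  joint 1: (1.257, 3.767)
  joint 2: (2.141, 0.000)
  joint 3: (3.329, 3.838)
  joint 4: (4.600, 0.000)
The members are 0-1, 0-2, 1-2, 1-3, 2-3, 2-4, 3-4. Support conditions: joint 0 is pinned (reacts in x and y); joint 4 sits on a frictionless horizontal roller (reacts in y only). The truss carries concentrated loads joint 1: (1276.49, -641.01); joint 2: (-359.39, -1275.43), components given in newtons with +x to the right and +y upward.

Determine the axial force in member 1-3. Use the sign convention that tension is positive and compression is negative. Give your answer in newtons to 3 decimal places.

-1175.458

N=5 nodes, M=7 members, R=3 reactions → 2N=10, M+R=10
member 0 (0-1): L=3.9712, (cx,cy)=(0.3165,0.9486)
member 1 (0-2): L=2.1410, (cx,cy)=(1.0000,0.0000)
member 2 (1-2): L=3.8693, (cx,cy)=(0.2285,-0.9736)
member 3 (1-3): L=2.0732, (cx,cy)=(0.9994,0.0342)
member 4 (2-3): L=4.0177, (cx,cy)=(0.2957,0.9553)
member 5 (2-4): L=2.4590, (cx,cy)=(1.0000,0.0000)
member 6 (3-4): L=4.0430, (cx,cy)=(0.3144,-0.9493)
solve A·x = −loads:
  F[0-1] = -107.8591 N (compression)
  F[0-2] = +951.2406 N (tension)
  F[1-2] = -594.6796 N (compression)
  F[1-3] = -1175.4578 N (compression)
  F[2-3] = +1941.1868 N (tension)
  F[2-4] = +600.7700 N (tension)
  F[3-4] = -1911.0155 N (compression)
  Rx@0 = -917.1000 N
  Ry@0 = +102.3133 N
  Ry@4 = +1814.1267 N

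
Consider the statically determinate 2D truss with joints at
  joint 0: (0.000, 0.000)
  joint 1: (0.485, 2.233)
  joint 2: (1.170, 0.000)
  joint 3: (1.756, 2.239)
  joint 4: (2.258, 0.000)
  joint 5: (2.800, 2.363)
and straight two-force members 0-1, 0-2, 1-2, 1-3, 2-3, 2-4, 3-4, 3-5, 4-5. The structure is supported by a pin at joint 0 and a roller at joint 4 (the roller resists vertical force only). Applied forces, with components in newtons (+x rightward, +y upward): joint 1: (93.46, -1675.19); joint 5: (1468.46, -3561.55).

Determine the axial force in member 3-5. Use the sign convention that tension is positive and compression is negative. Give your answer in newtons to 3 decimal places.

N=6 nodes, M=9 members, R=3 reactions → 2N=12, M+R=12
member 0 (0-1): L=2.2851, (cx,cy)=(0.2122,0.9772)
member 1 (0-2): L=1.1700, (cx,cy)=(1.0000,0.0000)
member 2 (1-2): L=2.3357, (cx,cy)=(0.2933,-0.9560)
member 3 (1-3): L=1.2710, (cx,cy)=(1.0000,0.0047)
member 4 (2-3): L=2.3144, (cx,cy)=(0.2532,0.9674)
member 5 (2-4): L=1.0880, (cx,cy)=(1.0000,0.0000)
member 6 (3-4): L=2.2946, (cx,cy)=(0.2188,-0.9758)
member 7 (3-5): L=1.0513, (cx,cy)=(0.9930,0.1179)
member 8 (4-5): L=2.4244, (cx,cy)=(0.2236,0.9747)
solve A·x = −loads:
  F[0-1] = +1195.9445 N (tension)
  F[0-2] = +1308.0832 N (tension)
  F[1-2] = -2969.5948 N (compression)
  F[1-3] = +1031.2916 N (tension)
  F[2-3] = +2934.6427 N (tension)
  F[2-4] = -305.8590 N (compression)
  F[3-4] = -2628.5168 N (compression)
  F[3-5] = +2365.8886 N (tension)
  F[4-5] = -3940.3271 N (compression)
  Rx@0 = -1561.9200 N
  Ry@0 = -1168.6959 N
  Ry@4 = +6405.4359 N

2365.889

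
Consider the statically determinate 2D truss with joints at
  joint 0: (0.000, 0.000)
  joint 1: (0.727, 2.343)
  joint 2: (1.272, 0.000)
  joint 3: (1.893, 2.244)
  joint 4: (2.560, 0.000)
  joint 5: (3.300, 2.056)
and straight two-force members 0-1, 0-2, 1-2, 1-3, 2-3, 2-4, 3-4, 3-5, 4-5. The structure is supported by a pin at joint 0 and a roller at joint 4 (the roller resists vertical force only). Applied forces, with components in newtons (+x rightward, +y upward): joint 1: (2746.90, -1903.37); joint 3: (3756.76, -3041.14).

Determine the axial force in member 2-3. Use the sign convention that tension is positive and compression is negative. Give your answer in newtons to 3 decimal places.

N=6 nodes, M=9 members, R=3 reactions → 2N=12, M+R=12
member 0 (0-1): L=2.4532, (cx,cy)=(0.2963,0.9551)
member 1 (0-2): L=1.2720, (cx,cy)=(1.0000,0.0000)
member 2 (1-2): L=2.4056, (cx,cy)=(0.2266,-0.9740)
member 3 (1-3): L=1.1702, (cx,cy)=(0.9964,-0.0846)
member 4 (2-3): L=2.3283, (cx,cy)=(0.2667,0.9638)
member 5 (2-4): L=1.2880, (cx,cy)=(1.0000,0.0000)
member 6 (3-4): L=2.3410, (cx,cy)=(0.2849,-0.9586)
member 7 (3-5): L=1.4195, (cx,cy)=(0.9912,-0.1324)
member 8 (4-5): L=2.1851, (cx,cy)=(0.3387,0.9409)
solve A·x = −loads:
  F[0-1] = +3823.6481 N (tension)
  F[0-2] = +5370.5298 N (tension)
  F[1-2] = -5674.9708 N (compression)
  F[1-3] = -329.2324 N (compression)
  F[2-3] = +5735.1575 N (tension)
  F[2-4] = +2555.1688 N (tension)
  F[3-4] = -8968.1091 N (compression)
  F[3-5] = +0.0000 N (tension)
  F[4-5] = -0.0000 N (compression)
  Rx@0 = -6503.6600 N
  Ry@0 = -3651.8901 N
  Ry@4 = +8596.4001 N

5735.158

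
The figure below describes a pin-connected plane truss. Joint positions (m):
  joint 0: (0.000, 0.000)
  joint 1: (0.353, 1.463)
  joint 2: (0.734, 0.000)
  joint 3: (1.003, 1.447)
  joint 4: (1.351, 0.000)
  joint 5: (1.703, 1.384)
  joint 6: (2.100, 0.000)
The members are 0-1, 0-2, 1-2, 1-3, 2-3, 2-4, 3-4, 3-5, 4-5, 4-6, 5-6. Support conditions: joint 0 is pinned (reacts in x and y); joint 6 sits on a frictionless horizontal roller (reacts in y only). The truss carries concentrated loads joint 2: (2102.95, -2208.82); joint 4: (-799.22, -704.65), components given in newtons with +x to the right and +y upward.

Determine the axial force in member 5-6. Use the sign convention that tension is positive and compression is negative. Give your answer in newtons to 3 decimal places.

N=7 nodes, M=11 members, R=3 reactions → 2N=14, M+R=14
member 0 (0-1): L=1.5050, (cx,cy)=(0.2346,0.9721)
member 1 (0-2): L=0.7340, (cx,cy)=(1.0000,0.0000)
member 2 (1-2): L=1.5118, (cx,cy)=(0.2520,-0.9677)
member 3 (1-3): L=0.6502, (cx,cy)=(0.9997,-0.0246)
member 4 (2-3): L=1.4718, (cx,cy)=(0.1828,0.9832)
member 5 (2-4): L=0.6170, (cx,cy)=(1.0000,0.0000)
member 6 (3-4): L=1.4883, (cx,cy)=(0.2338,-0.9723)
member 7 (3-5): L=0.7028, (cx,cy)=(0.9960,-0.0896)
member 8 (4-5): L=1.4281, (cx,cy)=(0.2465,0.9691)
member 9 (4-6): L=0.7490, (cx,cy)=(1.0000,0.0000)
member 10 (5-6): L=1.4398, (cx,cy)=(0.2757,-0.9612)
solve A·x = −loads:
  F[0-1] = -1736.5545 N (compression)
  F[0-2] = +1711.0457 N (tension)
  F[1-2] = +1766.0973 N (tension)
  F[1-3] = -852.6621 N (compression)
  F[2-3] = +508.2896 N (tension)
  F[2-4] = -39.7164 N (compression)
  F[3-4] = -475.5458 N (compression)
  F[3-5] = -650.9269 N (compression)
  F[4-5] = +1204.1659 N (tension)
  F[4-6] = +351.4942 N (tension)
  F[5-6] = -1274.7766 N (compression)
  Rx@0 = -1303.7300 N
  Ry@0 = +1688.1100 N
  Ry@6 = +1225.3600 N

-1274.777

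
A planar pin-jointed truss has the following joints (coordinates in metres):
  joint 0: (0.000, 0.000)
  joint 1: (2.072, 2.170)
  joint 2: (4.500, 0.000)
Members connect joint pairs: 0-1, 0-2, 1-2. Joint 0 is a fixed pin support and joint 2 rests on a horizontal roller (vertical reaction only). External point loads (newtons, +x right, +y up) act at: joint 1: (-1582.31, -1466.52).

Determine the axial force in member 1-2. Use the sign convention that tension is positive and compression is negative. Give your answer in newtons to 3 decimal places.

131.717

N=3 nodes, M=3 members, R=3 reactions → 2N=6, M+R=6
member 0 (0-1): L=3.0003, (cx,cy)=(0.6906,0.7232)
member 1 (0-2): L=4.5000, (cx,cy)=(1.0000,0.0000)
member 2 (1-2): L=3.2564, (cx,cy)=(0.7456,-0.6664)
solve A·x = −loads:
  F[0-1] = -2149.0424 N (compression)
  F[0-2] = -98.2099 N (compression)
  F[1-2] = +131.7174 N (tension)
  Rx@0 = +1582.3100 N
  Ry@0 = +1554.2941 N
  Ry@2 = -87.7741 N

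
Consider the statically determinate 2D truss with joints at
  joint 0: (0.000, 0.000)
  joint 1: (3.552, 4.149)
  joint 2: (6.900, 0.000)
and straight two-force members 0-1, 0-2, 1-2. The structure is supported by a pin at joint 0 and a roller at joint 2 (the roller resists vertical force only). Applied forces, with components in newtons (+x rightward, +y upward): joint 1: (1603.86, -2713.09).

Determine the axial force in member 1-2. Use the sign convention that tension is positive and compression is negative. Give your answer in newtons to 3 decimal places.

N=3 nodes, M=3 members, R=3 reactions → 2N=6, M+R=6
member 0 (0-1): L=5.4618, (cx,cy)=(0.6503,0.7596)
member 1 (0-2): L=6.9000, (cx,cy)=(1.0000,0.0000)
member 2 (1-2): L=5.3314, (cx,cy)=(0.6280,-0.7782)
solve A·x = −loads:
  F[0-1] = -463.4149 N (compression)
  F[0-2] = +1905.2368 N (tension)
  F[1-2] = -3033.8967 N (compression)
  Rx@0 = -1603.8600 N
  Ry@0 = +352.0305 N
  Ry@2 = +2361.0595 N

-3033.897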